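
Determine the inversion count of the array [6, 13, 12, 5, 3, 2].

Finding inversions in [6, 13, 12, 5, 3, 2]:

(0, 3): arr[0]=6 > arr[3]=5
(0, 4): arr[0]=6 > arr[4]=3
(0, 5): arr[0]=6 > arr[5]=2
(1, 2): arr[1]=13 > arr[2]=12
(1, 3): arr[1]=13 > arr[3]=5
(1, 4): arr[1]=13 > arr[4]=3
(1, 5): arr[1]=13 > arr[5]=2
(2, 3): arr[2]=12 > arr[3]=5
(2, 4): arr[2]=12 > arr[4]=3
(2, 5): arr[2]=12 > arr[5]=2
(3, 4): arr[3]=5 > arr[4]=3
(3, 5): arr[3]=5 > arr[5]=2
(4, 5): arr[4]=3 > arr[5]=2

Total inversions: 13

The array has 13 inversion(s): (0,3), (0,4), (0,5), (1,2), (1,3), (1,4), (1,5), (2,3), (2,4), (2,5), (3,4), (3,5), (4,5). Each pair (i,j) satisfies i < j and arr[i] > arr[j].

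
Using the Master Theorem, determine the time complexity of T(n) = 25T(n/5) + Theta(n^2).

Master Theorem for T(n) = 25T(n/5) + O(n^2):

a = 25, b = 5, c = 2
log_b(a) = log_5(25) = 2.0000

Case 2: c = 2 = log_5(25) = 2.0000
T(n) = O(n^2 log n) = O(n^2 log n)

For T(n) = 25T(n/5) + O(n^2): log_5(25) = 2.0000. This is Case 2 of the Master Theorem (c = log_b(a), equal work at all levels), giving O(n^2 log n).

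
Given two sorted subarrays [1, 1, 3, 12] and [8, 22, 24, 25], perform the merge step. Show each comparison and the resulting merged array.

Merging process:

Compare 1 vs 8: take 1 from left. Merged: [1]
Compare 1 vs 8: take 1 from left. Merged: [1, 1]
Compare 3 vs 8: take 3 from left. Merged: [1, 1, 3]
Compare 12 vs 8: take 8 from right. Merged: [1, 1, 3, 8]
Compare 12 vs 22: take 12 from left. Merged: [1, 1, 3, 8, 12]
Append remaining from right: [22, 24, 25]. Merged: [1, 1, 3, 8, 12, 22, 24, 25]

Final merged array: [1, 1, 3, 8, 12, 22, 24, 25]
Total comparisons: 5

The merged array is [1, 1, 3, 8, 12, 22, 24, 25], requiring 5 comparisons. The merge step runs in O(n) time where n is the total number of elements.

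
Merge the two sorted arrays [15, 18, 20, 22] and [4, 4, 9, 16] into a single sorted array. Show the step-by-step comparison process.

Merging process:

Compare 15 vs 4: take 4 from right. Merged: [4]
Compare 15 vs 4: take 4 from right. Merged: [4, 4]
Compare 15 vs 9: take 9 from right. Merged: [4, 4, 9]
Compare 15 vs 16: take 15 from left. Merged: [4, 4, 9, 15]
Compare 18 vs 16: take 16 from right. Merged: [4, 4, 9, 15, 16]
Append remaining from left: [18, 20, 22]. Merged: [4, 4, 9, 15, 16, 18, 20, 22]

Final merged array: [4, 4, 9, 15, 16, 18, 20, 22]
Total comparisons: 5

The merged array is [4, 4, 9, 15, 16, 18, 20, 22], requiring 5 comparisons. The merge step runs in O(n) time where n is the total number of elements.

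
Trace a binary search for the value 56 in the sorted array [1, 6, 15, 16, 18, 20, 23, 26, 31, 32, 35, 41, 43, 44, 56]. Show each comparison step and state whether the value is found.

Binary search for 56 in [1, 6, 15, 16, 18, 20, 23, 26, 31, 32, 35, 41, 43, 44, 56]:

lo=0, hi=14, mid=7, arr[mid]=26 -> 26 < 56, search right half
lo=8, hi=14, mid=11, arr[mid]=41 -> 41 < 56, search right half
lo=12, hi=14, mid=13, arr[mid]=44 -> 44 < 56, search right half
lo=14, hi=14, mid=14, arr[mid]=56 -> Found target at index 14!

Binary search finds 56 at index 14 after 4 comparisons. The search repeatedly halves the search space by comparing with the middle element.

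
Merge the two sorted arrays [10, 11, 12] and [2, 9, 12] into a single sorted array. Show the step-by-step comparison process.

Merging process:

Compare 10 vs 2: take 2 from right. Merged: [2]
Compare 10 vs 9: take 9 from right. Merged: [2, 9]
Compare 10 vs 12: take 10 from left. Merged: [2, 9, 10]
Compare 11 vs 12: take 11 from left. Merged: [2, 9, 10, 11]
Compare 12 vs 12: take 12 from left. Merged: [2, 9, 10, 11, 12]
Append remaining from right: [12]. Merged: [2, 9, 10, 11, 12, 12]

Final merged array: [2, 9, 10, 11, 12, 12]
Total comparisons: 5

The merged array is [2, 9, 10, 11, 12, 12], requiring 5 comparisons. The merge step runs in O(n) time where n is the total number of elements.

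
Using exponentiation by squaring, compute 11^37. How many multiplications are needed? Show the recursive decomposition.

Computing 11^37 by squaring (build up from 11^1; each line after the first costs one multiplication):

11^1 = 11
11^2 = (11^1)^2 = 11^2 = 121
11^4 = (11^2)^2 = 121^2 = 14641
11^8 = (11^4)^2 = 14641^2 = 214358881
11^9 = 11 * 11^8 = 11 * 214358881 = 2357947691
11^18 = (11^9)^2 = 2357947691^2 = 5559917313492231481
11^36 = (11^18)^2 = 5559917313492231481^2 = 30912680532870672635673352936887453361
11^37 = 11 * 11^36 = 11 * 30912680532870672635673352936887453361 = 340039485861577398992406882305761986971

Result: 340039485861577398992406882305761986971
Multiplications needed: 7 (7 lines after 11^1)

11^37 = 340039485861577398992406882305761986971. Using exponentiation by squaring, this requires 7 multiplications. The key idea: if the exponent is even, square the half-power; if odd, multiply by the base once.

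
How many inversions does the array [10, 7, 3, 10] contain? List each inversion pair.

Finding inversions in [10, 7, 3, 10]:

(0, 1): arr[0]=10 > arr[1]=7
(0, 2): arr[0]=10 > arr[2]=3
(1, 2): arr[1]=7 > arr[2]=3

Total inversions: 3

The array has 3 inversion(s): (0,1), (0,2), (1,2). Each pair (i,j) satisfies i < j and arr[i] > arr[j].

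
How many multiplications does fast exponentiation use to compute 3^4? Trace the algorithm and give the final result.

Computing 3^4 by squaring (build up from 3^1; each line after the first costs one multiplication):

3^1 = 3
3^2 = (3^1)^2 = 3^2 = 9
3^4 = (3^2)^2 = 9^2 = 81

Result: 81
Multiplications needed: 2 (2 lines after 3^1)

3^4 = 81. Using exponentiation by squaring, this requires 2 multiplications. The key idea: if the exponent is even, square the half-power; if odd, multiply by the base once.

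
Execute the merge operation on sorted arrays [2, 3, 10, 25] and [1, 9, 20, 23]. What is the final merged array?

Merging process:

Compare 2 vs 1: take 1 from right. Merged: [1]
Compare 2 vs 9: take 2 from left. Merged: [1, 2]
Compare 3 vs 9: take 3 from left. Merged: [1, 2, 3]
Compare 10 vs 9: take 9 from right. Merged: [1, 2, 3, 9]
Compare 10 vs 20: take 10 from left. Merged: [1, 2, 3, 9, 10]
Compare 25 vs 20: take 20 from right. Merged: [1, 2, 3, 9, 10, 20]
Compare 25 vs 23: take 23 from right. Merged: [1, 2, 3, 9, 10, 20, 23]
Append remaining from left: [25]. Merged: [1, 2, 3, 9, 10, 20, 23, 25]

Final merged array: [1, 2, 3, 9, 10, 20, 23, 25]
Total comparisons: 7

The merged array is [1, 2, 3, 9, 10, 20, 23, 25], requiring 7 comparisons. The merge step runs in O(n) time where n is the total number of elements.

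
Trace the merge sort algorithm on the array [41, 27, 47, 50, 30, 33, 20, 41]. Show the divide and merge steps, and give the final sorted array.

Merge sort trace:

Split: [41, 27, 47, 50, 30, 33, 20, 41] -> [41, 27, 47, 50] and [30, 33, 20, 41]
  Split: [41, 27, 47, 50] -> [41, 27] and [47, 50]
    Split: [41, 27] -> [41] and [27]
    Merge: [41] + [27] -> [27, 41]
    Split: [47, 50] -> [47] and [50]
    Merge: [47] + [50] -> [47, 50]
  Merge: [27, 41] + [47, 50] -> [27, 41, 47, 50]
  Split: [30, 33, 20, 41] -> [30, 33] and [20, 41]
    Split: [30, 33] -> [30] and [33]
    Merge: [30] + [33] -> [30, 33]
    Split: [20, 41] -> [20] and [41]
    Merge: [20] + [41] -> [20, 41]
  Merge: [30, 33] + [20, 41] -> [20, 30, 33, 41]
Merge: [27, 41, 47, 50] + [20, 30, 33, 41] -> [20, 27, 30, 33, 41, 41, 47, 50]

Final sorted array: [20, 27, 30, 33, 41, 41, 47, 50]

The merge sort proceeds by recursively splitting the array and merging sorted halves.
After all merges, the sorted array is [20, 27, 30, 33, 41, 41, 47, 50].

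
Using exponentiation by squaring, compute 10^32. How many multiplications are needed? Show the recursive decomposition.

Computing 10^32 by squaring (build up from 10^1; each line after the first costs one multiplication):

10^1 = 10
10^2 = (10^1)^2 = 10^2 = 100
10^4 = (10^2)^2 = 100^2 = 10000
10^8 = (10^4)^2 = 10000^2 = 100000000
10^16 = (10^8)^2 = 100000000^2 = 10000000000000000
10^32 = (10^16)^2 = 10000000000000000^2 = 100000000000000000000000000000000

Result: 100000000000000000000000000000000
Multiplications needed: 5 (5 lines after 10^1)

10^32 = 100000000000000000000000000000000. Using exponentiation by squaring, this requires 5 multiplications. The key idea: if the exponent is even, square the half-power; if odd, multiply by the base once.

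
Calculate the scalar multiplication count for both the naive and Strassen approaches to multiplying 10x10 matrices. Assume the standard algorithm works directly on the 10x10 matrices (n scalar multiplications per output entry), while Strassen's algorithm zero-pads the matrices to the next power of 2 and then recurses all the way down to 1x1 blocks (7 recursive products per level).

Matrix multiplication for 10x10 matrices:

Strassen's algorithm requires power-of-2 dimensions. Pad 10x10 to 16x16 (next power of 2).

Standard algorithm: 10^3 = 1000 multiplications
Strassen's algorithm: 7^(log2(16)) = 7^4 = 2401 multiplications
Difference: 1000 - 2401 = -1401 (Strassen uses MORE here due to padding overhead — for small or just-over-power-of-2 n, padding can outweigh the per-level savings)

Standard: 1000 multiplications (10^3). Strassen: 2401 multiplications (7^4, after padding to 16x16). Strassen reduces 8 recursive multiplications to 7 at each level.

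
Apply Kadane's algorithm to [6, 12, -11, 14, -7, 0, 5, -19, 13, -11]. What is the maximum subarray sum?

Using Kadane's algorithm on [6, 12, -11, 14, -7, 0, 5, -19, 13, -11]:

Scanning through the array:
Position 1 (value 12): max_ending_here = 18, max_so_far = 18
Position 2 (value -11): max_ending_here = 7, max_so_far = 18
Position 3 (value 14): max_ending_here = 21, max_so_far = 21
Position 4 (value -7): max_ending_here = 14, max_so_far = 21
Position 5 (value 0): max_ending_here = 14, max_so_far = 21
Position 6 (value 5): max_ending_here = 19, max_so_far = 21
Position 7 (value -19): max_ending_here = 0, max_so_far = 21
Position 8 (value 13): max_ending_here = 13, max_so_far = 21
Position 9 (value -11): max_ending_here = 2, max_so_far = 21

Maximum subarray: [6, 12, -11, 14]
Maximum sum: 21

The maximum subarray is [6, 12, -11, 14] with sum 21. This subarray runs from index 0 to index 3.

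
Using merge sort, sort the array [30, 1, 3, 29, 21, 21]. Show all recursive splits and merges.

Merge sort trace:

Split: [30, 1, 3, 29, 21, 21] -> [30, 1, 3] and [29, 21, 21]
  Split: [30, 1, 3] -> [30] and [1, 3]
    Split: [1, 3] -> [1] and [3]
    Merge: [1] + [3] -> [1, 3]
  Merge: [30] + [1, 3] -> [1, 3, 30]
  Split: [29, 21, 21] -> [29] and [21, 21]
    Split: [21, 21] -> [21] and [21]
    Merge: [21] + [21] -> [21, 21]
  Merge: [29] + [21, 21] -> [21, 21, 29]
Merge: [1, 3, 30] + [21, 21, 29] -> [1, 3, 21, 21, 29, 30]

Final sorted array: [1, 3, 21, 21, 29, 30]

The merge sort proceeds by recursively splitting the array and merging sorted halves.
After all merges, the sorted array is [1, 3, 21, 21, 29, 30].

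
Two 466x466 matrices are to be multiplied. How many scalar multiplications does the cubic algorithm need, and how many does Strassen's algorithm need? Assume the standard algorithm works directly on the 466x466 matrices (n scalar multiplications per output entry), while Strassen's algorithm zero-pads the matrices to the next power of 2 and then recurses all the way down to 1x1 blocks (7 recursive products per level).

Matrix multiplication for 466x466 matrices:

Strassen's algorithm requires power-of-2 dimensions. Pad 466x466 to 512x512 (next power of 2).

Standard algorithm: 466^3 = 101194696 multiplications
Strassen's algorithm: 7^(log2(512)) = 7^9 = 40353607 multiplications
Savings: 101194696 - 40353607 = 60841089 multiplications

Standard: 101194696 multiplications (466^3). Strassen: 40353607 multiplications (7^9, after padding to 512x512). Strassen reduces 8 recursive multiplications to 7 at each level.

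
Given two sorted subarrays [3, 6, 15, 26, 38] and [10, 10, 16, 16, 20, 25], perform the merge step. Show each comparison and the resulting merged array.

Merging process:

Compare 3 vs 10: take 3 from left. Merged: [3]
Compare 6 vs 10: take 6 from left. Merged: [3, 6]
Compare 15 vs 10: take 10 from right. Merged: [3, 6, 10]
Compare 15 vs 10: take 10 from right. Merged: [3, 6, 10, 10]
Compare 15 vs 16: take 15 from left. Merged: [3, 6, 10, 10, 15]
Compare 26 vs 16: take 16 from right. Merged: [3, 6, 10, 10, 15, 16]
Compare 26 vs 16: take 16 from right. Merged: [3, 6, 10, 10, 15, 16, 16]
Compare 26 vs 20: take 20 from right. Merged: [3, 6, 10, 10, 15, 16, 16, 20]
Compare 26 vs 25: take 25 from right. Merged: [3, 6, 10, 10, 15, 16, 16, 20, 25]
Append remaining from left: [26, 38]. Merged: [3, 6, 10, 10, 15, 16, 16, 20, 25, 26, 38]

Final merged array: [3, 6, 10, 10, 15, 16, 16, 20, 25, 26, 38]
Total comparisons: 9

The merged array is [3, 6, 10, 10, 15, 16, 16, 20, 25, 26, 38], requiring 9 comparisons. The merge step runs in O(n) time where n is the total number of elements.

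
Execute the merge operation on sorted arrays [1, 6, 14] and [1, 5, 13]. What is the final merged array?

Merging process:

Compare 1 vs 1: take 1 from left. Merged: [1]
Compare 6 vs 1: take 1 from right. Merged: [1, 1]
Compare 6 vs 5: take 5 from right. Merged: [1, 1, 5]
Compare 6 vs 13: take 6 from left. Merged: [1, 1, 5, 6]
Compare 14 vs 13: take 13 from right. Merged: [1, 1, 5, 6, 13]
Append remaining from left: [14]. Merged: [1, 1, 5, 6, 13, 14]

Final merged array: [1, 1, 5, 6, 13, 14]
Total comparisons: 5

The merged array is [1, 1, 5, 6, 13, 14], requiring 5 comparisons. The merge step runs in O(n) time where n is the total number of elements.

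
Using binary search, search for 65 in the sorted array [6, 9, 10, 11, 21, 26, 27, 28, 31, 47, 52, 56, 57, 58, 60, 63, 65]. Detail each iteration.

Binary search for 65 in [6, 9, 10, 11, 21, 26, 27, 28, 31, 47, 52, 56, 57, 58, 60, 63, 65]:

lo=0, hi=16, mid=8, arr[mid]=31 -> 31 < 65, search right half
lo=9, hi=16, mid=12, arr[mid]=57 -> 57 < 65, search right half
lo=13, hi=16, mid=14, arr[mid]=60 -> 60 < 65, search right half
lo=15, hi=16, mid=15, arr[mid]=63 -> 63 < 65, search right half
lo=16, hi=16, mid=16, arr[mid]=65 -> Found target at index 16!

Binary search finds 65 at index 16 after 5 comparisons. The search repeatedly halves the search space by comparing with the middle element.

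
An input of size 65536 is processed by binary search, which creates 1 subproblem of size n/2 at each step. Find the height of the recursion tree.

For divide and conquer with division factor 2:

Problem sizes at each level:
Level 0: 65536
Level 1: 32768
Level 2: 16384
Level 3: 8192
Level 4: 4096
Level 5: 2048
Level 6: 1024
Level 7: 512
Level 8: 256
Level 9: 128
Level 10: 64
Level 11: 32
Level 12: 16
Level 13: 8
Level 14: 4
Level 15: 2
Level 16: 1

The root is level 0 and the size-1 base case is level 16 (the tree spans levels 0 through 16, i.e. 17 levels counting the root), so the depth is the number of divisions: log_2(65536) = 16

The recursion tree depth is log_2(65536) = 16. At each level, the problem size is divided by 2, so it takes 16 divisions to reduce to a base case of size 1. The algorithm makes 1 recursive call at each level.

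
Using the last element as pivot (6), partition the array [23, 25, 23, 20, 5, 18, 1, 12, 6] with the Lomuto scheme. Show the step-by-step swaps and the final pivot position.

Lomuto partition with pivot = 6:

Initial array: [23, 25, 23, 20, 5, 18, 1, 12, 6]

arr[0]=23 > 6: no swap
arr[1]=25 > 6: no swap
arr[2]=23 > 6: no swap
arr[3]=20 > 6: no swap
arr[4]=5 <= 6: swap with position 0, array becomes [5, 25, 23, 20, 23, 18, 1, 12, 6]
arr[5]=18 > 6: no swap
arr[6]=1 <= 6: swap with position 1, array becomes [5, 1, 23, 20, 23, 18, 25, 12, 6]
arr[7]=12 > 6: no swap

Place pivot at position 2: [5, 1, 6, 20, 23, 18, 25, 12, 23]
Pivot position: 2

After partitioning with pivot 6, the array becomes [5, 1, 6, 20, 23, 18, 25, 12, 23]. The pivot is placed at index 2. All elements to the left of the pivot are <= 6, and all elements to the right are > 6.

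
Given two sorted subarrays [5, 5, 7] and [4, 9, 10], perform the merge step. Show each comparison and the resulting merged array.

Merging process:

Compare 5 vs 4: take 4 from right. Merged: [4]
Compare 5 vs 9: take 5 from left. Merged: [4, 5]
Compare 5 vs 9: take 5 from left. Merged: [4, 5, 5]
Compare 7 vs 9: take 7 from left. Merged: [4, 5, 5, 7]
Append remaining from right: [9, 10]. Merged: [4, 5, 5, 7, 9, 10]

Final merged array: [4, 5, 5, 7, 9, 10]
Total comparisons: 4

The merged array is [4, 5, 5, 7, 9, 10], requiring 4 comparisons. The merge step runs in O(n) time where n is the total number of elements.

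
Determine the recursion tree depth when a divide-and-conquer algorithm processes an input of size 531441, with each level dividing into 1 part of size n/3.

For divide and conquer with division factor 3:

Problem sizes at each level:
Level 0: 531441
Level 1: 177147
Level 2: 59049
Level 3: 19683
Level 4: 6561
Level 5: 2187
Level 6: 729
Level 7: 243
Level 8: 81
Level 9: 27
Level 10: 9
Level 11: 3
Level 12: 1

The root is level 0 and the size-1 base case is level 12 (the tree spans levels 0 through 12, i.e. 13 levels counting the root), so the depth is the number of divisions: log_3(531441) = 12

The recursion tree depth is log_3(531441) = 12. At each level, the problem size is divided by 3, so it takes 12 divisions to reduce to a base case of size 1. The algorithm makes 1 recursive call at each level.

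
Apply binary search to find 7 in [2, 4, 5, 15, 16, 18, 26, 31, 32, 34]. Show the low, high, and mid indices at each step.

Binary search for 7 in [2, 4, 5, 15, 16, 18, 26, 31, 32, 34]:

lo=0, hi=9, mid=4, arr[mid]=16 -> 16 > 7, search left half
lo=0, hi=3, mid=1, arr[mid]=4 -> 4 < 7, search right half
lo=2, hi=3, mid=2, arr[mid]=5 -> 5 < 7, search right half
lo=3, hi=3, mid=3, arr[mid]=15 -> 15 > 7, search left half
lo=3 > hi=2, target 7 not found

Binary search determines that 7 is not in the array after 4 comparisons. The search space was exhausted without finding the target.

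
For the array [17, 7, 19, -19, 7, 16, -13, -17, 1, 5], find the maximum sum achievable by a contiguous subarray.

Using Kadane's algorithm on [17, 7, 19, -19, 7, 16, -13, -17, 1, 5]:

Scanning through the array:
Position 1 (value 7): max_ending_here = 24, max_so_far = 24
Position 2 (value 19): max_ending_here = 43, max_so_far = 43
Position 3 (value -19): max_ending_here = 24, max_so_far = 43
Position 4 (value 7): max_ending_here = 31, max_so_far = 43
Position 5 (value 16): max_ending_here = 47, max_so_far = 47
Position 6 (value -13): max_ending_here = 34, max_so_far = 47
Position 7 (value -17): max_ending_here = 17, max_so_far = 47
Position 8 (value 1): max_ending_here = 18, max_so_far = 47
Position 9 (value 5): max_ending_here = 23, max_so_far = 47

Maximum subarray: [17, 7, 19, -19, 7, 16]
Maximum sum: 47

The maximum subarray is [17, 7, 19, -19, 7, 16] with sum 47. This subarray runs from index 0 to index 5.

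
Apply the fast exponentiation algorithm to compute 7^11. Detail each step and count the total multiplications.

Computing 7^11 by squaring (build up from 7^1; each line after the first costs one multiplication):

7^1 = 7
7^2 = (7^1)^2 = 7^2 = 49
7^4 = (7^2)^2 = 49^2 = 2401
7^5 = 7 * 7^4 = 7 * 2401 = 16807
7^10 = (7^5)^2 = 16807^2 = 282475249
7^11 = 7 * 7^10 = 7 * 282475249 = 1977326743

Result: 1977326743
Multiplications needed: 5 (5 lines after 7^1)

7^11 = 1977326743. Using exponentiation by squaring, this requires 5 multiplications. The key idea: if the exponent is even, square the half-power; if odd, multiply by the base once.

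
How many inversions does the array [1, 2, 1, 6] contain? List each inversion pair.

Finding inversions in [1, 2, 1, 6]:

(1, 2): arr[1]=2 > arr[2]=1

Total inversions: 1

The array has 1 inversion(s): (1,2). Each pair (i,j) satisfies i < j and arr[i] > arr[j].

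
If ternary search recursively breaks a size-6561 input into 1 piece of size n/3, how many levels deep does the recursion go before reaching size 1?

For divide and conquer with division factor 3:

Problem sizes at each level:
Level 0: 6561
Level 1: 2187
Level 2: 729
Level 3: 243
Level 4: 81
Level 5: 27
Level 6: 9
Level 7: 3
Level 8: 1

The root is level 0 and the size-1 base case is level 8 (the tree spans levels 0 through 8, i.e. 9 levels counting the root), so the depth is the number of divisions: log_3(6561) = 8

The recursion tree depth is log_3(6561) = 8. At each level, the problem size is divided by 3, so it takes 8 divisions to reduce to a base case of size 1. The algorithm makes 1 recursive call at each level.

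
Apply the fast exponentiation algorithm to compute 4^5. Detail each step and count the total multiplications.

Computing 4^5 by squaring (build up from 4^1; each line after the first costs one multiplication):

4^1 = 4
4^2 = (4^1)^2 = 4^2 = 16
4^4 = (4^2)^2 = 16^2 = 256
4^5 = 4 * 4^4 = 4 * 256 = 1024

Result: 1024
Multiplications needed: 3 (3 lines after 4^1)

4^5 = 1024. Using exponentiation by squaring, this requires 3 multiplications. The key idea: if the exponent is even, square the half-power; if odd, multiply by the base once.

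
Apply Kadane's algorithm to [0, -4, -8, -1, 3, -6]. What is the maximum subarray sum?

Using Kadane's algorithm on [0, -4, -8, -1, 3, -6]:

Scanning through the array:
Position 1 (value -4): max_ending_here = -4, max_so_far = 0
Position 2 (value -8): max_ending_here = -8, max_so_far = 0
Position 3 (value -1): max_ending_here = -1, max_so_far = 0
Position 4 (value 3): max_ending_here = 3, max_so_far = 3
Position 5 (value -6): max_ending_here = -3, max_so_far = 3

Maximum subarray: [3]
Maximum sum: 3

The maximum subarray is [3] with sum 3. This subarray runs from index 4 to index 4.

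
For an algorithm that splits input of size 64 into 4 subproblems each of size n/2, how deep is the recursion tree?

For divide and conquer with division factor 2:

Problem sizes at each level:
Level 0: 64
Level 1: 32
Level 2: 16
Level 3: 8
Level 4: 4
Level 5: 2
Level 6: 1

The root is level 0 and the size-1 base case is level 6 (the tree spans levels 0 through 6, i.e. 7 levels counting the root), so the depth is the number of divisions: log_2(64) = 6

The recursion tree depth is log_2(64) = 6. At each level, the problem size is divided by 2, so it takes 6 divisions to reduce to a base case of size 1. The algorithm makes 4 recursive calls at each level.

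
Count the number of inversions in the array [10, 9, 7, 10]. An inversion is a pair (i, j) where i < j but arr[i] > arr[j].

Finding inversions in [10, 9, 7, 10]:

(0, 1): arr[0]=10 > arr[1]=9
(0, 2): arr[0]=10 > arr[2]=7
(1, 2): arr[1]=9 > arr[2]=7

Total inversions: 3

The array has 3 inversion(s): (0,1), (0,2), (1,2). Each pair (i,j) satisfies i < j and arr[i] > arr[j].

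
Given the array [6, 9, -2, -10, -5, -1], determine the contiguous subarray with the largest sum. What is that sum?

Using Kadane's algorithm on [6, 9, -2, -10, -5, -1]:

Scanning through the array:
Position 1 (value 9): max_ending_here = 15, max_so_far = 15
Position 2 (value -2): max_ending_here = 13, max_so_far = 15
Position 3 (value -10): max_ending_here = 3, max_so_far = 15
Position 4 (value -5): max_ending_here = -2, max_so_far = 15
Position 5 (value -1): max_ending_here = -1, max_so_far = 15

Maximum subarray: [6, 9]
Maximum sum: 15

The maximum subarray is [6, 9] with sum 15. This subarray runs from index 0 to index 1.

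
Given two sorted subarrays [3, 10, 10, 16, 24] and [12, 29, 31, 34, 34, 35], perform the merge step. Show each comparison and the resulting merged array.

Merging process:

Compare 3 vs 12: take 3 from left. Merged: [3]
Compare 10 vs 12: take 10 from left. Merged: [3, 10]
Compare 10 vs 12: take 10 from left. Merged: [3, 10, 10]
Compare 16 vs 12: take 12 from right. Merged: [3, 10, 10, 12]
Compare 16 vs 29: take 16 from left. Merged: [3, 10, 10, 12, 16]
Compare 24 vs 29: take 24 from left. Merged: [3, 10, 10, 12, 16, 24]
Append remaining from right: [29, 31, 34, 34, 35]. Merged: [3, 10, 10, 12, 16, 24, 29, 31, 34, 34, 35]

Final merged array: [3, 10, 10, 12, 16, 24, 29, 31, 34, 34, 35]
Total comparisons: 6

The merged array is [3, 10, 10, 12, 16, 24, 29, 31, 34, 34, 35], requiring 6 comparisons. The merge step runs in O(n) time where n is the total number of elements.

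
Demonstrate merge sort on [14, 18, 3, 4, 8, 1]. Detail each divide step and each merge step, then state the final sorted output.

Merge sort trace:

Split: [14, 18, 3, 4, 8, 1] -> [14, 18, 3] and [4, 8, 1]
  Split: [14, 18, 3] -> [14] and [18, 3]
    Split: [18, 3] -> [18] and [3]
    Merge: [18] + [3] -> [3, 18]
  Merge: [14] + [3, 18] -> [3, 14, 18]
  Split: [4, 8, 1] -> [4] and [8, 1]
    Split: [8, 1] -> [8] and [1]
    Merge: [8] + [1] -> [1, 8]
  Merge: [4] + [1, 8] -> [1, 4, 8]
Merge: [3, 14, 18] + [1, 4, 8] -> [1, 3, 4, 8, 14, 18]

Final sorted array: [1, 3, 4, 8, 14, 18]

The merge sort proceeds by recursively splitting the array and merging sorted halves.
After all merges, the sorted array is [1, 3, 4, 8, 14, 18].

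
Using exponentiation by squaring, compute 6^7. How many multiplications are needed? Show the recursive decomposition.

Computing 6^7 by squaring (build up from 6^1; each line after the first costs one multiplication):

6^1 = 6
6^2 = (6^1)^2 = 6^2 = 36
6^3 = 6 * 6^2 = 6 * 36 = 216
6^6 = (6^3)^2 = 216^2 = 46656
6^7 = 6 * 6^6 = 6 * 46656 = 279936

Result: 279936
Multiplications needed: 4 (4 lines after 6^1)

6^7 = 279936. Using exponentiation by squaring, this requires 4 multiplications. The key idea: if the exponent is even, square the half-power; if odd, multiply by the base once.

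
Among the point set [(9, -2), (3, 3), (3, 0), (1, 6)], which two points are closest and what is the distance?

Computing all pairwise distances among 4 points:

d((9, -2), (3, 3)) = 7.8102
d((9, -2), (3, 0)) = 6.3246
d((9, -2), (1, 6)) = 11.3137
d((3, 3), (3, 0)) = 3.0 <-- minimum
d((3, 3), (1, 6)) = 3.6056
d((3, 0), (1, 6)) = 6.3246

Closest pair: (3, 3) and (3, 0) with distance 3.0

The closest pair is (3, 3) and (3, 0) with Euclidean distance 3.0. For 4 points, brute-force pairwise comparison is shown above. For large n, the divide-and-conquer algorithm (sort by x, recurse on halves, check the dividing strip) achieves O(n log n).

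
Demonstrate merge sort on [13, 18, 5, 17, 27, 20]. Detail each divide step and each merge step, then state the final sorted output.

Merge sort trace:

Split: [13, 18, 5, 17, 27, 20] -> [13, 18, 5] and [17, 27, 20]
  Split: [13, 18, 5] -> [13] and [18, 5]
    Split: [18, 5] -> [18] and [5]
    Merge: [18] + [5] -> [5, 18]
  Merge: [13] + [5, 18] -> [5, 13, 18]
  Split: [17, 27, 20] -> [17] and [27, 20]
    Split: [27, 20] -> [27] and [20]
    Merge: [27] + [20] -> [20, 27]
  Merge: [17] + [20, 27] -> [17, 20, 27]
Merge: [5, 13, 18] + [17, 20, 27] -> [5, 13, 17, 18, 20, 27]

Final sorted array: [5, 13, 17, 18, 20, 27]

The merge sort proceeds by recursively splitting the array and merging sorted halves.
After all merges, the sorted array is [5, 13, 17, 18, 20, 27].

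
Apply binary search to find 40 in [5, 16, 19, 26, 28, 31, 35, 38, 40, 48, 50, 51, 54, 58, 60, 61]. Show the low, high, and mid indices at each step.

Binary search for 40 in [5, 16, 19, 26, 28, 31, 35, 38, 40, 48, 50, 51, 54, 58, 60, 61]:

lo=0, hi=15, mid=7, arr[mid]=38 -> 38 < 40, search right half
lo=8, hi=15, mid=11, arr[mid]=51 -> 51 > 40, search left half
lo=8, hi=10, mid=9, arr[mid]=48 -> 48 > 40, search left half
lo=8, hi=8, mid=8, arr[mid]=40 -> Found target at index 8!

Binary search finds 40 at index 8 after 4 comparisons. The search repeatedly halves the search space by comparing with the middle element.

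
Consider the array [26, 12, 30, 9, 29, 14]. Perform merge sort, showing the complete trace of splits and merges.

Merge sort trace:

Split: [26, 12, 30, 9, 29, 14] -> [26, 12, 30] and [9, 29, 14]
  Split: [26, 12, 30] -> [26] and [12, 30]
    Split: [12, 30] -> [12] and [30]
    Merge: [12] + [30] -> [12, 30]
  Merge: [26] + [12, 30] -> [12, 26, 30]
  Split: [9, 29, 14] -> [9] and [29, 14]
    Split: [29, 14] -> [29] and [14]
    Merge: [29] + [14] -> [14, 29]
  Merge: [9] + [14, 29] -> [9, 14, 29]
Merge: [12, 26, 30] + [9, 14, 29] -> [9, 12, 14, 26, 29, 30]

Final sorted array: [9, 12, 14, 26, 29, 30]

The merge sort proceeds by recursively splitting the array and merging sorted halves.
After all merges, the sorted array is [9, 12, 14, 26, 29, 30].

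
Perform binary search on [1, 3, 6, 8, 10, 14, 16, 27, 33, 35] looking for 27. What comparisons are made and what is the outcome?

Binary search for 27 in [1, 3, 6, 8, 10, 14, 16, 27, 33, 35]:

lo=0, hi=9, mid=4, arr[mid]=10 -> 10 < 27, search right half
lo=5, hi=9, mid=7, arr[mid]=27 -> Found target at index 7!

Binary search finds 27 at index 7 after 2 comparisons. The search repeatedly halves the search space by comparing with the middle element.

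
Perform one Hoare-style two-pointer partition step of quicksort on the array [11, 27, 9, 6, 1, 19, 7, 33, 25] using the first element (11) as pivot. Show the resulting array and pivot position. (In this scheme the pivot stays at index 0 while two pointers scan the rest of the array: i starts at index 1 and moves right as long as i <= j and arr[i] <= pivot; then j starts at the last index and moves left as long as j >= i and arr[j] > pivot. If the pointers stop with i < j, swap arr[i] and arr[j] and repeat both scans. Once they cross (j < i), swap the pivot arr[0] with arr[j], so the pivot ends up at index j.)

Hoare-style two-pointer partition with pivot = 11:

Initial array: [11, 27, 9, 6, 1, 19, 7, 33, 25]

Pointers start at i = 1, j = 8.
i stops at index 1 (arr[1]=27 > 11), j stops at index 6 (arr[6]=7 <= 11): swap arr[1] and arr[6], array becomes [11, 7, 9, 6, 1, 19, 27, 33, 25]
i ends at 5, j ends at 4: the pointers have crossed (j < i), so scanning stops.

Swap pivot arr[0] with arr[4] to place pivot at position 4: [1, 7, 9, 6, 11, 19, 27, 33, 25]
Pivot position: 4

After partitioning with pivot 11, the array becomes [1, 7, 9, 6, 11, 19, 27, 33, 25]. The pivot is placed at index 4. All elements to the left of the pivot are <= 11, and all elements to the right are > 11.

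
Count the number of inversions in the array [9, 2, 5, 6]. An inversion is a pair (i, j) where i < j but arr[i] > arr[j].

Finding inversions in [9, 2, 5, 6]:

(0, 1): arr[0]=9 > arr[1]=2
(0, 2): arr[0]=9 > arr[2]=5
(0, 3): arr[0]=9 > arr[3]=6

Total inversions: 3

The array has 3 inversion(s): (0,1), (0,2), (0,3). Each pair (i,j) satisfies i < j and arr[i] > arr[j].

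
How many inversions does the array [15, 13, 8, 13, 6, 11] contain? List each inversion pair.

Finding inversions in [15, 13, 8, 13, 6, 11]:

(0, 1): arr[0]=15 > arr[1]=13
(0, 2): arr[0]=15 > arr[2]=8
(0, 3): arr[0]=15 > arr[3]=13
(0, 4): arr[0]=15 > arr[4]=6
(0, 5): arr[0]=15 > arr[5]=11
(1, 2): arr[1]=13 > arr[2]=8
(1, 4): arr[1]=13 > arr[4]=6
(1, 5): arr[1]=13 > arr[5]=11
(2, 4): arr[2]=8 > arr[4]=6
(3, 4): arr[3]=13 > arr[4]=6
(3, 5): arr[3]=13 > arr[5]=11

Total inversions: 11

The array has 11 inversion(s): (0,1), (0,2), (0,3), (0,4), (0,5), (1,2), (1,4), (1,5), (2,4), (3,4), (3,5). Each pair (i,j) satisfies i < j and arr[i] > arr[j].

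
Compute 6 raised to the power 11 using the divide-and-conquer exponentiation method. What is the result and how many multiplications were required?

Computing 6^11 by squaring (build up from 6^1; each line after the first costs one multiplication):

6^1 = 6
6^2 = (6^1)^2 = 6^2 = 36
6^4 = (6^2)^2 = 36^2 = 1296
6^5 = 6 * 6^4 = 6 * 1296 = 7776
6^10 = (6^5)^2 = 7776^2 = 60466176
6^11 = 6 * 6^10 = 6 * 60466176 = 362797056

Result: 362797056
Multiplications needed: 5 (5 lines after 6^1)

6^11 = 362797056. Using exponentiation by squaring, this requires 5 multiplications. The key idea: if the exponent is even, square the half-power; if odd, multiply by the base once.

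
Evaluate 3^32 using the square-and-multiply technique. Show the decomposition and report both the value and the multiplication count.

Computing 3^32 by squaring (build up from 3^1; each line after the first costs one multiplication):

3^1 = 3
3^2 = (3^1)^2 = 3^2 = 9
3^4 = (3^2)^2 = 9^2 = 81
3^8 = (3^4)^2 = 81^2 = 6561
3^16 = (3^8)^2 = 6561^2 = 43046721
3^32 = (3^16)^2 = 43046721^2 = 1853020188851841

Result: 1853020188851841
Multiplications needed: 5 (5 lines after 3^1)

3^32 = 1853020188851841. Using exponentiation by squaring, this requires 5 multiplications. The key idea: if the exponent is even, square the half-power; if odd, multiply by the base once.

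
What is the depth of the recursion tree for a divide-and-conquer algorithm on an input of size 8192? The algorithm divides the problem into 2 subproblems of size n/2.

For divide and conquer with division factor 2:

Problem sizes at each level:
Level 0: 8192
Level 1: 4096
Level 2: 2048
Level 3: 1024
Level 4: 512
Level 5: 256
Level 6: 128
Level 7: 64
Level 8: 32
Level 9: 16
Level 10: 8
Level 11: 4
Level 12: 2
Level 13: 1

The root is level 0 and the size-1 base case is level 13 (the tree spans levels 0 through 13, i.e. 14 levels counting the root), so the depth is the number of divisions: log_2(8192) = 13

The recursion tree depth is log_2(8192) = 13. At each level, the problem size is divided by 2, so it takes 13 divisions to reduce to a base case of size 1. The algorithm makes 2 recursive calls at each level.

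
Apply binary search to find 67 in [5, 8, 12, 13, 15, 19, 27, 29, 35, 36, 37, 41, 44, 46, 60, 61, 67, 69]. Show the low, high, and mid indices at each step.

Binary search for 67 in [5, 8, 12, 13, 15, 19, 27, 29, 35, 36, 37, 41, 44, 46, 60, 61, 67, 69]:

lo=0, hi=17, mid=8, arr[mid]=35 -> 35 < 67, search right half
lo=9, hi=17, mid=13, arr[mid]=46 -> 46 < 67, search right half
lo=14, hi=17, mid=15, arr[mid]=61 -> 61 < 67, search right half
lo=16, hi=17, mid=16, arr[mid]=67 -> Found target at index 16!

Binary search finds 67 at index 16 after 4 comparisons. The search repeatedly halves the search space by comparing with the middle element.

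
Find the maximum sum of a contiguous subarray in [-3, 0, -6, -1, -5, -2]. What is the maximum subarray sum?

Using Kadane's algorithm on [-3, 0, -6, -1, -5, -2]:

Scanning through the array:
Position 1 (value 0): max_ending_here = 0, max_so_far = 0
Position 2 (value -6): max_ending_here = -6, max_so_far = 0
Position 3 (value -1): max_ending_here = -1, max_so_far = 0
Position 4 (value -5): max_ending_here = -5, max_so_far = 0
Position 5 (value -2): max_ending_here = -2, max_so_far = 0

Maximum subarray: [0]
Maximum sum: 0

The maximum subarray is [0] with sum 0. This subarray runs from index 1 to index 1.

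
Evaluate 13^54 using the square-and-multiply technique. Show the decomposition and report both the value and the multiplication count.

Computing 13^54 by squaring (build up from 13^1; each line after the first costs one multiplication):

13^1 = 13
13^2 = (13^1)^2 = 13^2 = 169
13^3 = 13 * 13^2 = 13 * 169 = 2197
13^6 = (13^3)^2 = 2197^2 = 4826809
13^12 = (13^6)^2 = 4826809^2 = 23298085122481
13^13 = 13 * 13^12 = 13 * 23298085122481 = 302875106592253
13^26 = (13^13)^2 = 302875106592253^2 = 91733330193268616658399616009
13^27 = 13 * 13^26 = 13 * 91733330193268616658399616009 = 1192533292512492016559195008117
13^54 = (13^27)^2 = 1192533292512492016559195008117^2 = 1422135653750684847524758738836375672734734444846971695885689

Result: 1422135653750684847524758738836375672734734444846971695885689
Multiplications needed: 8 (8 lines after 13^1)

13^54 = 1422135653750684847524758738836375672734734444846971695885689. Using exponentiation by squaring, this requires 8 multiplications. The key idea: if the exponent is even, square the half-power; if odd, multiply by the base once.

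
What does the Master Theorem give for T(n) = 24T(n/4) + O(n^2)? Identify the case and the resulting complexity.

Master Theorem for T(n) = 24T(n/4) + O(n^2):

a = 24, b = 4, c = 2
log_b(a) = log_4(24) = 2.2925

Case 1: c = 2 < log_4(24) = 2.2925
T(n) = O(n^(log_4 24))

For T(n) = 24T(n/4) + O(n^2): log_4(24) = 2.2925. This is Case 1 of the Master Theorem (c < log_b(a), work dominated by leaves), giving O(n^(log_4 24)).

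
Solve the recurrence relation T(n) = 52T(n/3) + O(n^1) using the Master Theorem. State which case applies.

Master Theorem for T(n) = 52T(n/3) + O(n^1):

a = 52, b = 3, c = 1
log_b(a) = log_3(52) = 3.5966

Case 1: c = 1 < log_3(52) = 3.5966
T(n) = O(n^(log_3 52))

For T(n) = 52T(n/3) + O(n^1): log_3(52) = 3.5966. This is Case 1 of the Master Theorem (c < log_b(a), work dominated by leaves), giving O(n^(log_3 52)).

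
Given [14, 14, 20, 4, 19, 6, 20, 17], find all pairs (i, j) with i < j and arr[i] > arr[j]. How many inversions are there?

Finding inversions in [14, 14, 20, 4, 19, 6, 20, 17]:

(0, 3): arr[0]=14 > arr[3]=4
(0, 5): arr[0]=14 > arr[5]=6
(1, 3): arr[1]=14 > arr[3]=4
(1, 5): arr[1]=14 > arr[5]=6
(2, 3): arr[2]=20 > arr[3]=4
(2, 4): arr[2]=20 > arr[4]=19
(2, 5): arr[2]=20 > arr[5]=6
(2, 7): arr[2]=20 > arr[7]=17
(4, 5): arr[4]=19 > arr[5]=6
(4, 7): arr[4]=19 > arr[7]=17
(6, 7): arr[6]=20 > arr[7]=17

Total inversions: 11

The array has 11 inversion(s): (0,3), (0,5), (1,3), (1,5), (2,3), (2,4), (2,5), (2,7), (4,5), (4,7), (6,7). Each pair (i,j) satisfies i < j and arr[i] > arr[j].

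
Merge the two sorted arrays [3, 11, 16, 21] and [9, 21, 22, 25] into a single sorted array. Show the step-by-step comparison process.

Merging process:

Compare 3 vs 9: take 3 from left. Merged: [3]
Compare 11 vs 9: take 9 from right. Merged: [3, 9]
Compare 11 vs 21: take 11 from left. Merged: [3, 9, 11]
Compare 16 vs 21: take 16 from left. Merged: [3, 9, 11, 16]
Compare 21 vs 21: take 21 from left. Merged: [3, 9, 11, 16, 21]
Append remaining from right: [21, 22, 25]. Merged: [3, 9, 11, 16, 21, 21, 22, 25]

Final merged array: [3, 9, 11, 16, 21, 21, 22, 25]
Total comparisons: 5

The merged array is [3, 9, 11, 16, 21, 21, 22, 25], requiring 5 comparisons. The merge step runs in O(n) time where n is the total number of elements.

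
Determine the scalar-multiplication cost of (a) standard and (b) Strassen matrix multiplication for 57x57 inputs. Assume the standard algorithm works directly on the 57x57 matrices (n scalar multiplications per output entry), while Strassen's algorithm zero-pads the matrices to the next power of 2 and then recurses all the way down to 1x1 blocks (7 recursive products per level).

Matrix multiplication for 57x57 matrices:

Strassen's algorithm requires power-of-2 dimensions. Pad 57x57 to 64x64 (next power of 2).

Standard algorithm: 57^3 = 185193 multiplications
Strassen's algorithm: 7^(log2(64)) = 7^6 = 117649 multiplications
Savings: 185193 - 117649 = 67544 multiplications

Standard: 185193 multiplications (57^3). Strassen: 117649 multiplications (7^6, after padding to 64x64). Strassen reduces 8 recursive multiplications to 7 at each level.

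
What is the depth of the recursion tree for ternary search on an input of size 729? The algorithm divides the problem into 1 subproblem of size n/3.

For divide and conquer with division factor 3:

Problem sizes at each level:
Level 0: 729
Level 1: 243
Level 2: 81
Level 3: 27
Level 4: 9
Level 5: 3
Level 6: 1

The root is level 0 and the size-1 base case is level 6 (the tree spans levels 0 through 6, i.e. 7 levels counting the root), so the depth is the number of divisions: log_3(729) = 6

The recursion tree depth is log_3(729) = 6. At each level, the problem size is divided by 3, so it takes 6 divisions to reduce to a base case of size 1. The algorithm makes 1 recursive call at each level.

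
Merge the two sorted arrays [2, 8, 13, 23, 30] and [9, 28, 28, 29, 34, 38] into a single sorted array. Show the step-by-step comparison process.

Merging process:

Compare 2 vs 9: take 2 from left. Merged: [2]
Compare 8 vs 9: take 8 from left. Merged: [2, 8]
Compare 13 vs 9: take 9 from right. Merged: [2, 8, 9]
Compare 13 vs 28: take 13 from left. Merged: [2, 8, 9, 13]
Compare 23 vs 28: take 23 from left. Merged: [2, 8, 9, 13, 23]
Compare 30 vs 28: take 28 from right. Merged: [2, 8, 9, 13, 23, 28]
Compare 30 vs 28: take 28 from right. Merged: [2, 8, 9, 13, 23, 28, 28]
Compare 30 vs 29: take 29 from right. Merged: [2, 8, 9, 13, 23, 28, 28, 29]
Compare 30 vs 34: take 30 from left. Merged: [2, 8, 9, 13, 23, 28, 28, 29, 30]
Append remaining from right: [34, 38]. Merged: [2, 8, 9, 13, 23, 28, 28, 29, 30, 34, 38]

Final merged array: [2, 8, 9, 13, 23, 28, 28, 29, 30, 34, 38]
Total comparisons: 9

The merged array is [2, 8, 9, 13, 23, 28, 28, 29, 30, 34, 38], requiring 9 comparisons. The merge step runs in O(n) time where n is the total number of elements.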